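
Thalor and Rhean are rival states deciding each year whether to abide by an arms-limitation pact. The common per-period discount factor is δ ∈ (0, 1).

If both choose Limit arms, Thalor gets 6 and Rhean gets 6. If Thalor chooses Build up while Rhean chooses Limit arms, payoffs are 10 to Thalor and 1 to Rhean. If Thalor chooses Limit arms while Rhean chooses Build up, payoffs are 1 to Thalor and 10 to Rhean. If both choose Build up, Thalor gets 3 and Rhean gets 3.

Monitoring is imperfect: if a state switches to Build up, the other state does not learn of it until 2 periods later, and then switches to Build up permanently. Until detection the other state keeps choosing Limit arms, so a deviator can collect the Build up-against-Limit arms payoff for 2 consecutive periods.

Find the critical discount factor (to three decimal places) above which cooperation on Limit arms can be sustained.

0.756

A deviator earns 10 for 2 periods, then 3 forever; cooperating earns 6 forever. Multiplying the IC by (1−δ):
6 ≥ 10(1−δ^2) + 3δ^2, so 7·δ^2 ≥ 4 and δ^2 ≥ 4/7.
δ ≥ (4/7)^(1/2) ≈ 0.756.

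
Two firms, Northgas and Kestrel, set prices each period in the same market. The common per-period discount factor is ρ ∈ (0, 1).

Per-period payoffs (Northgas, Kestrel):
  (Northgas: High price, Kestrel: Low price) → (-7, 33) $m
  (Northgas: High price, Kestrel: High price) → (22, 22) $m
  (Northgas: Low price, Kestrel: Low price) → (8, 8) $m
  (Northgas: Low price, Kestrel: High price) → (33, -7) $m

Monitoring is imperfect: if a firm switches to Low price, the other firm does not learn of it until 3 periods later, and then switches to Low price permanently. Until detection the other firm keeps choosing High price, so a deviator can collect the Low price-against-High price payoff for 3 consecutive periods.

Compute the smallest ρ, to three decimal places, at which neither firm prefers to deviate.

0.761

Deviating for the 3 undetected periods gains 33−22 = 11 per period over cooperation, then loses 22−8 = 14 per period forever once punishment starts.
Gain: 11(1 + ρ + … + ρ^2); loss: 14·ρ^3/(1−ρ).
No profitable deviation ⇔ 11(1−ρ^3) ≤ 14·ρ^3, i.e. ρ^3 ≥ 11/(11+14) = 11/25.
Hence ρ ≥ (11/25)^(1/3) ≈ 0.761.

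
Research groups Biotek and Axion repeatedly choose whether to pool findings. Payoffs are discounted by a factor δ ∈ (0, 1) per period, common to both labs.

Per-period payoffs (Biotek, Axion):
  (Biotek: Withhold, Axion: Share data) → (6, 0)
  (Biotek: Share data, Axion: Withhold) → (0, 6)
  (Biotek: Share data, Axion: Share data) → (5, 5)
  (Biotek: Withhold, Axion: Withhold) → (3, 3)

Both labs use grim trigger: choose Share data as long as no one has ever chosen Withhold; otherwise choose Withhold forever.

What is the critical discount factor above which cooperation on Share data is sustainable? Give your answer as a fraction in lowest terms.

5/(1−δ) ≥ 6 + 3δ/(1−δ)
5 ≥ 6 − 3δ
δ ≥ 1/3.

1/3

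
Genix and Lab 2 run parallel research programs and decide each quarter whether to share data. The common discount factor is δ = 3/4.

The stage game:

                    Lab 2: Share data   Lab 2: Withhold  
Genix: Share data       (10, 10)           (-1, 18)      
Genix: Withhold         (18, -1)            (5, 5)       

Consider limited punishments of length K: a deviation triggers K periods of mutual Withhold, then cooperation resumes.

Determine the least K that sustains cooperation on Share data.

3

IC: δ(1−δ^K)/(1−δ) ≥ (18−10)/(10−5) = 8/5.
With δ = 3/4: need 1 − δ^K ≥ 8/5·(1−3/4)/(3/4), i.e. δ^K ≤ 0.4667.
Since (3/4)^2 = 0.5625 and (3/4)^3 = 0.4219, the smallest such K is 3.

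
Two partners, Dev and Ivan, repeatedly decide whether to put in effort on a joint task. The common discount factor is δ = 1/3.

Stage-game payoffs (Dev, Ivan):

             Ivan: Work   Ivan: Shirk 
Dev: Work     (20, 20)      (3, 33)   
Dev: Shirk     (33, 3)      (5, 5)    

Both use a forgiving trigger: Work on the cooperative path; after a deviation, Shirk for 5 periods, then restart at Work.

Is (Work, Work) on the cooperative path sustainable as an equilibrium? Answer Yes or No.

IC: δ+…+δ^5 ≥ (33−20)/(20−5) = 13/15.
At δ = 1/3: partial sum = 0.4979 < 0.8667. Cooperation not sustainable.

No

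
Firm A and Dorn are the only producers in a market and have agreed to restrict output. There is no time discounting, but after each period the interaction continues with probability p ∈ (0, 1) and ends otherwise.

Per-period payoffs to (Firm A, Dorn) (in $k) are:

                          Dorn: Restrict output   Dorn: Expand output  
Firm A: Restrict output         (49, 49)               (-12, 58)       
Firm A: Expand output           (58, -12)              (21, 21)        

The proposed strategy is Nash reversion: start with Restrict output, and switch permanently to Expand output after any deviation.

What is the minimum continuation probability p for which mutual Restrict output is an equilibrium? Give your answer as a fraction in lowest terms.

Expected cooperation value is 49 + p·49 + p²·49 + … = 49/(1−p); deviation gives 58 + p·21/(1−p).
49 ≥ 58(1−p) + 21p ⇒ 37p ≥ 9 ⇒ p ≥ 9/37.

9/37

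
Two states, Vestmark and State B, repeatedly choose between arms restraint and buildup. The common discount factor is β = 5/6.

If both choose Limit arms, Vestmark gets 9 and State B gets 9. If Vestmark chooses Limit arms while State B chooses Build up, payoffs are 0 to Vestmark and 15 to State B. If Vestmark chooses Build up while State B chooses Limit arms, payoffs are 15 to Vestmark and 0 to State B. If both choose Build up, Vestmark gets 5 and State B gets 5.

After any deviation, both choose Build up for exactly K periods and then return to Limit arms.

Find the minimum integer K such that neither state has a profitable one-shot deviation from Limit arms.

No profitable deviation requires (9−5)(β+…+β^K) ≥ 15−9, i.e. β+…+β^K ≥ 3/2 ≈ 1.5000.
With β = 5/6, the partial sums are K=1: 0.8333, K=2: 1.5278.
K = 2 is the first length at which the sum reaches 1.5000.

2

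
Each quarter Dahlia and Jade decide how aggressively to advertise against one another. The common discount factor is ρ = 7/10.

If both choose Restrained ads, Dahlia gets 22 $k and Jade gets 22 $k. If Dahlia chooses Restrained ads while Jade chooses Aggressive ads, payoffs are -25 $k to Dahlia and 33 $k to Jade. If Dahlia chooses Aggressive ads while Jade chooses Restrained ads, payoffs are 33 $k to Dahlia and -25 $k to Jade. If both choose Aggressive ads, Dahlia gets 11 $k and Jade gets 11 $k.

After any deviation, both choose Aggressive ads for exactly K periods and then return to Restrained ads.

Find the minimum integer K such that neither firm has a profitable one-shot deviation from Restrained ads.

IC: ρ(1−ρ^K)/(1−ρ) ≥ (33−22)/(22−11) = 1.
With ρ = 7/10: need 1 − ρ^K ≥ 1·(1−7/10)/(7/10), i.e. ρ^K ≤ 0.5714.
Since (7/10)^1 = 0.7000 and (7/10)^2 = 0.4900, the smallest such K is 2.

2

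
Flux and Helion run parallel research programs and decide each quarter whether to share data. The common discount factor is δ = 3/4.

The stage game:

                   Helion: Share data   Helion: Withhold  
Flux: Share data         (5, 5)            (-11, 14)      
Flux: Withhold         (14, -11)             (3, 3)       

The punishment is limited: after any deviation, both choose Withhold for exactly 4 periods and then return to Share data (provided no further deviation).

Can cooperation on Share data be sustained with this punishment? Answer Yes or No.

IC: δ+…+δ^4 ≥ (14−5)/(5−3) = 9/2.
At δ = 3/4: partial sum = 2.0508 < 4.5000. Cooperation not sustainable.

No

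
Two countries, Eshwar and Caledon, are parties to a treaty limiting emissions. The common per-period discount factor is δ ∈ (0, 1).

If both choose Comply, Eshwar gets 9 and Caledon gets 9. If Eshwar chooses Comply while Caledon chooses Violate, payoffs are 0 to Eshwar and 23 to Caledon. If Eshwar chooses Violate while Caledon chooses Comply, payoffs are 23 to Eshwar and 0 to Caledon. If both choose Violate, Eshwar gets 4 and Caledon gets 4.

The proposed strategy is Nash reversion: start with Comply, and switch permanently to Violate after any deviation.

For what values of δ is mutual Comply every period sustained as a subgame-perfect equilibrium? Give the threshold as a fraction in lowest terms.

14/19

Under grim trigger the critical discount factor is (T−C)/(T−P) with T = 23, C = 9, P = 4.
δ* = (23−9)/(23−4) = 14/19.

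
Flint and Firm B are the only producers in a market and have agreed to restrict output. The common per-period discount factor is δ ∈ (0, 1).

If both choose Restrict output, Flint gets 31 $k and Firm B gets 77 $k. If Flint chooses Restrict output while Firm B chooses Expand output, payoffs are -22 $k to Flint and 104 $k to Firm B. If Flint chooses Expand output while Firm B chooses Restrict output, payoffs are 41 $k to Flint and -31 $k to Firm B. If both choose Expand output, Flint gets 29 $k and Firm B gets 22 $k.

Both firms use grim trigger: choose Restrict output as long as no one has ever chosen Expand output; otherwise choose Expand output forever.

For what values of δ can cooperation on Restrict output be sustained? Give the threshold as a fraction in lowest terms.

Flint: cooperation gives 31 each period; deviation gives 41 once then 29 forever.
  31/(1−δ) ≥ 41 + 29δ/(1−δ) ⇒ δ ≥ 10/12 = 5/6.
Firm B: cooperation gives 77 each period; deviation gives 104 once then 22 forever.
  δ ≥ 27/82.
Both must hold, so the binding constraint is Flint's: δ ≥ 5/6.

5/6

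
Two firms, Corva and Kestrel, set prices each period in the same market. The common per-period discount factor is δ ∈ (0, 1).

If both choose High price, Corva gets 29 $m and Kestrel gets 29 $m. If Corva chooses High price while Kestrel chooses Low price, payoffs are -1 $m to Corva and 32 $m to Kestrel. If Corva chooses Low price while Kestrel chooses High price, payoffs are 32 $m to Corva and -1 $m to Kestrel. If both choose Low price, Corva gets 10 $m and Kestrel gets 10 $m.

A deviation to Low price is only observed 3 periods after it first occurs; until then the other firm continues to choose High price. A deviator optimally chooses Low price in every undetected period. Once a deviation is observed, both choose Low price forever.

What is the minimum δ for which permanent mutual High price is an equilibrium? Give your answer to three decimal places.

The best deviation is to choose Low price for all 3 undetected periods, earning 32 each, then 10 forever once detected.
Deviation value: 32(1−δ^3)/(1−δ) + 10δ^3/(1−δ); cooperation value: 29/(1−δ).
IC: 29 ≥ 32(1−δ^3) + 10δ^3 = 32 − 22δ^3.
So δ^3 ≥ 3/22, giving δ ≥ (3/22)^(1/3) ≈ 0.515.

0.515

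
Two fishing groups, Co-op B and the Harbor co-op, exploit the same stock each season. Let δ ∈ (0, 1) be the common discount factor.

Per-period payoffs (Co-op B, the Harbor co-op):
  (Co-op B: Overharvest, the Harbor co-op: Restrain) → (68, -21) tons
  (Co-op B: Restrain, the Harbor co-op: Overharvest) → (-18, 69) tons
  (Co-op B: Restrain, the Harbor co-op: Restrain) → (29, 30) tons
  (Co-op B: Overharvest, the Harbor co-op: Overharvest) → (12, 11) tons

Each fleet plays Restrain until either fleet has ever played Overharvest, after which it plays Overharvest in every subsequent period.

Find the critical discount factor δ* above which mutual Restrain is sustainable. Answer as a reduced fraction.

39/56

For Co-op B: deviation gain 68−29 = 39, per-period punishment loss 29−12 = 17. IC gives δ ≥ 39/56.
For the Harbor co-op: gain 39, loss 19 per period, so δ ≥ 39/58.
The tighter constraint is Co-op B's, so cooperation needs δ ≥ 39/56.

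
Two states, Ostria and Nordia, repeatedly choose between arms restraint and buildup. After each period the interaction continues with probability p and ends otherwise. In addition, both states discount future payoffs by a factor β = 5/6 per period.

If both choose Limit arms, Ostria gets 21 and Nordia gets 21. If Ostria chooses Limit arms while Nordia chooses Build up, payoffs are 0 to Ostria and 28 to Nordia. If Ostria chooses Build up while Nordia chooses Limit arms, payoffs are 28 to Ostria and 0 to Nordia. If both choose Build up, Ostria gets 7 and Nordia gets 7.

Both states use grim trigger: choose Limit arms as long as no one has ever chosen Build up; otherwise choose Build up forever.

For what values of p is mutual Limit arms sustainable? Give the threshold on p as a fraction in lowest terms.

2/5

Expected continuation weight on next period's payoff is β·p = 5/6·p, which plays the role of the discount factor.
Cooperation requires 5/6·p ≥ (28−21)/(28−7) = 1/3, hence p ≥ 2/5.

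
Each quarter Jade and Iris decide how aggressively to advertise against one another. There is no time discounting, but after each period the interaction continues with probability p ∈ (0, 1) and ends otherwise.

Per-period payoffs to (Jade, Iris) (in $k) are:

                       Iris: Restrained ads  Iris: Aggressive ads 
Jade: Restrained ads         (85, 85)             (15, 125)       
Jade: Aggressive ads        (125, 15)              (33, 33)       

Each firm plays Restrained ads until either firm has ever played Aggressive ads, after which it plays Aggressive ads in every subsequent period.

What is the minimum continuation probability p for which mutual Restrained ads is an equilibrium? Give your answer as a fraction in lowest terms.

10/23

Expected cooperation value is 85 + p·85 + p²·85 + … = 85/(1−p); deviation gives 125 + p·33/(1−p).
85 ≥ 125(1−p) + 33p ⇒ 92p ≥ 40 ⇒ p ≥ 40/92 = 10/23.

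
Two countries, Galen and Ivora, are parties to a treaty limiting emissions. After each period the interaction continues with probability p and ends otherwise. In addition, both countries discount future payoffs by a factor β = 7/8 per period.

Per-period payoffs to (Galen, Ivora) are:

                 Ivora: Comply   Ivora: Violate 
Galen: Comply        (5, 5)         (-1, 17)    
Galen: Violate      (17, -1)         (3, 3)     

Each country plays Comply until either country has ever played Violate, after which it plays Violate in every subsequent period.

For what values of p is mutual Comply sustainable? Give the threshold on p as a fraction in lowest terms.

Expected continuation weight on next period's payoff is β·p = 7/8·p, which plays the role of the discount factor.
Cooperation requires 7/8·p ≥ (17−5)/(17−3) = 6/7, hence p ≥ 48/49.

48/49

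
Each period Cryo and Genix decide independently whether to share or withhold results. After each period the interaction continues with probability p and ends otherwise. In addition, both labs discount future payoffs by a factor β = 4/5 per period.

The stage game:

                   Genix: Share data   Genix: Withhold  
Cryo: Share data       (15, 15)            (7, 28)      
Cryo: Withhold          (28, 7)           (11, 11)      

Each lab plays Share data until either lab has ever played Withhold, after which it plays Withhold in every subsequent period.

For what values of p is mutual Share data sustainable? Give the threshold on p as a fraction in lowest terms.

With continuation probability p and discount β, the effective per-period discount factor is βp.
Grim-trigger IC: βp ≥ (28−15)/(28−11) = 13/17.
So p ≥ (13/17)/(4/5) = 65/68.

65/68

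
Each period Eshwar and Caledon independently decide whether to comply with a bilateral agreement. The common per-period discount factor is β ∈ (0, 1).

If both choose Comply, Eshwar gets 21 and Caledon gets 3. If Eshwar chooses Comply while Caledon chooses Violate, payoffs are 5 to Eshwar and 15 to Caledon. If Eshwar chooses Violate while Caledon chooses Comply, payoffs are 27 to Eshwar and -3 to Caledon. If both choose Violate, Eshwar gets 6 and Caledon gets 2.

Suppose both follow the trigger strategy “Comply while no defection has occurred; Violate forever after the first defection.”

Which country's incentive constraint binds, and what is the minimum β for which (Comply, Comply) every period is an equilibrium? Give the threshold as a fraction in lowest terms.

Caledon; β ≥ 12/13

For Eshwar: deviation gain 27−21 = 6, per-period punishment loss 21−6 = 15. IC gives β ≥ 6/21 = 2/7.
For Caledon: gain 12, loss 1 per period, so β ≥ 12/13.
The tighter constraint is Caledon's, so cooperation needs β ≥ 12/13.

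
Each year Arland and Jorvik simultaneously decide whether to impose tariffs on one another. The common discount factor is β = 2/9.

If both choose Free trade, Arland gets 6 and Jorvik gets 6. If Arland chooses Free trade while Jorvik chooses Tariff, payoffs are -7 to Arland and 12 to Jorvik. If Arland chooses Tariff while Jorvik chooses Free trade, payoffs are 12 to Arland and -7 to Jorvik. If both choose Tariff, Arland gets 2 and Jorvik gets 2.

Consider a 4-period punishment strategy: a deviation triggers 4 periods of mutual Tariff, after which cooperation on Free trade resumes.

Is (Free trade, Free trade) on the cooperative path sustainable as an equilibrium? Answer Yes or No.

Comparing payoff streams over the 5 periods until play realigns: cooperate → 6(1+β+…+β^4); deviate → 12 + 2(β+…+β^4).
Cooperation is sustained iff (6−2)(β+…+β^4) ≥ 12−6.
β+…+β^4 = 2/9·(1−(2/9)^4)/(1−2/9) = 0.2850, and (12−6)/(6−2) = 1.5000.
0.2850 < 1.5000, so cooperation is not sustainable.

No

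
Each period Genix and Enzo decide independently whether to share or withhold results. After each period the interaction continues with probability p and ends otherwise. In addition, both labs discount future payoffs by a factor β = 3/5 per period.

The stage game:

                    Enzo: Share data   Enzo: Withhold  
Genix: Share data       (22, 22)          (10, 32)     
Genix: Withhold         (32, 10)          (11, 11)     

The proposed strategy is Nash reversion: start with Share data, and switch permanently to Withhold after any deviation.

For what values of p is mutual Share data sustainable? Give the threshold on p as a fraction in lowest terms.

With continuation probability p and discount β, the effective per-period discount factor is βp.
Grim-trigger IC: βp ≥ (32−22)/(32−11) = 10/21.
So p ≥ (10/21)/(3/5) = 50/63.

50/63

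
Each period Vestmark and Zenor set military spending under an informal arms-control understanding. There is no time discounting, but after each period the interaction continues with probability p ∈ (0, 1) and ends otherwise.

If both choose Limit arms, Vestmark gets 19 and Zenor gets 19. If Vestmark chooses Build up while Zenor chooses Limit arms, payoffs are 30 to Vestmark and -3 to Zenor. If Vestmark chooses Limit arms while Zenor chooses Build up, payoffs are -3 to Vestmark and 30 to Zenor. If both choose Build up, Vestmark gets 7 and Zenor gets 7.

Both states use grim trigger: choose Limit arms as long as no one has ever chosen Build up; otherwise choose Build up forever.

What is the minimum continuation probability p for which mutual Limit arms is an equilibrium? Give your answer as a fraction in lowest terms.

With no time discounting, the continuation probability p plays the role of the discount factor.
Grim-trigger IC: 19/(1−p) ≥ 30 + 7p/(1−p) ⇒ p ≥ (30−19)/(30−7) = 11/23.

11/23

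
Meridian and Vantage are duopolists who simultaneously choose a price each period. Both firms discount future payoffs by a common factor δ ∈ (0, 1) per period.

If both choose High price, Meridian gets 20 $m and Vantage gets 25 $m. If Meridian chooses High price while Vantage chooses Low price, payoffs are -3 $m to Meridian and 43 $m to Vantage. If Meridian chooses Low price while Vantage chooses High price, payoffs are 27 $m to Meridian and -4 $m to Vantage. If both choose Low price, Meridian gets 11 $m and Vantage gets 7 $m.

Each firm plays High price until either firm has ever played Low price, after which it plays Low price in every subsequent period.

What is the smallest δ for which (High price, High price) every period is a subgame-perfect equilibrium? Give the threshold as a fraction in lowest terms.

For Meridian: deviation gain 27−20 = 7, per-period punishment loss 20−11 = 9. IC gives δ ≥ 7/16.
For Vantage: gain 18, loss 18 per period, so δ ≥ 18/36 = 1/2.
The tighter constraint is Vantage's, so cooperation needs δ ≥ 1/2.

1/2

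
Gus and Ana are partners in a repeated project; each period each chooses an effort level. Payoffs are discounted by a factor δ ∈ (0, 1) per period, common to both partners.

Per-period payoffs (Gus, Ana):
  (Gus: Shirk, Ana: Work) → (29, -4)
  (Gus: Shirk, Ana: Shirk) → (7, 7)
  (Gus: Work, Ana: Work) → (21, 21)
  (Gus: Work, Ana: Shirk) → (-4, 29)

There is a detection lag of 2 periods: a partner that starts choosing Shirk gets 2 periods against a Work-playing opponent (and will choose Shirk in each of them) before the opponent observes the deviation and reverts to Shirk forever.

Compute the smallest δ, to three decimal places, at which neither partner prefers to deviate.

0.603

Deviating for the 2 undetected periods gains 29−21 = 8 per period over cooperation, then loses 21−7 = 14 per period forever once punishment starts.
Gain: 8(1 + δ + … + δ^1); loss: 14·δ^2/(1−δ).
No profitable deviation ⇔ 8(1−δ^2) ≤ 14·δ^2, i.e. δ^2 ≥ 8/(8+14) = 4/11.
Hence δ ≥ (4/11)^(1/2) ≈ 0.603.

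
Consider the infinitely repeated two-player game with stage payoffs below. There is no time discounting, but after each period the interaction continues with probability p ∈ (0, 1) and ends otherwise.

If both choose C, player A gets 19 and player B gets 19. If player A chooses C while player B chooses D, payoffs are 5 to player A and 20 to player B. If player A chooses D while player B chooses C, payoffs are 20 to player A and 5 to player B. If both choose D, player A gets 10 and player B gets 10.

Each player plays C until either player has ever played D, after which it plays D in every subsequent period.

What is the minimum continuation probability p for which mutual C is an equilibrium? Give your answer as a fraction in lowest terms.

1/10

Expected cooperation value is 19 + p·19 + p²·19 + … = 19/(1−p); deviation gives 20 + p·10/(1−p).
19 ≥ 20(1−p) + 10p ⇒ 10p ≥ 1 ⇒ p ≥ 1/10.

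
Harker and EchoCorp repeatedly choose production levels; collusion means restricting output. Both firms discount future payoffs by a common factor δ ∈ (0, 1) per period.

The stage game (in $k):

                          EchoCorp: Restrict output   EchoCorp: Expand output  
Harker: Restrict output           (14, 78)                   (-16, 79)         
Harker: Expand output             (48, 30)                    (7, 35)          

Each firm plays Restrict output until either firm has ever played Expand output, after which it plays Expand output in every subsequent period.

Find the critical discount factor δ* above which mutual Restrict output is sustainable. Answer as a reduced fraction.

Harker: cooperation gives 14 each period; deviation gives 48 once then 7 forever.
  14/(1−δ) ≥ 48 + 7δ/(1−δ) ⇒ δ ≥ 34/41.
EchoCorp: cooperation gives 78 each period; deviation gives 79 once then 35 forever.
  δ ≥ 1/44.
Both must hold, so the binding constraint is Harker's: δ ≥ 34/41.

34/41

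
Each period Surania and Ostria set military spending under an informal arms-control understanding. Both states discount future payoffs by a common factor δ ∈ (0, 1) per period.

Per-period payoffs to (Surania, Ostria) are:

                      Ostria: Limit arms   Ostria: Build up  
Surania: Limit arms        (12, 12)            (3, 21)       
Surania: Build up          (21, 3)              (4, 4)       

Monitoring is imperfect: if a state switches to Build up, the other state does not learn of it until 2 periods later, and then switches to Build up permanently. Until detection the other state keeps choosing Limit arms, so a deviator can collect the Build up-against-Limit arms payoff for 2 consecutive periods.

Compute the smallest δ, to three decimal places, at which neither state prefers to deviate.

0.728

Deviating for the 2 undetected periods gains 21−12 = 9 per period over cooperation, then loses 12−4 = 8 per period forever once punishment starts.
Gain: 9(1 + δ + … + δ^1); loss: 8·δ^2/(1−δ).
No profitable deviation ⇔ 9(1−δ^2) ≤ 8·δ^2, i.e. δ^2 ≥ 9/(9+8) = 9/17.
Hence δ ≥ (9/17)^(1/2) ≈ 0.728.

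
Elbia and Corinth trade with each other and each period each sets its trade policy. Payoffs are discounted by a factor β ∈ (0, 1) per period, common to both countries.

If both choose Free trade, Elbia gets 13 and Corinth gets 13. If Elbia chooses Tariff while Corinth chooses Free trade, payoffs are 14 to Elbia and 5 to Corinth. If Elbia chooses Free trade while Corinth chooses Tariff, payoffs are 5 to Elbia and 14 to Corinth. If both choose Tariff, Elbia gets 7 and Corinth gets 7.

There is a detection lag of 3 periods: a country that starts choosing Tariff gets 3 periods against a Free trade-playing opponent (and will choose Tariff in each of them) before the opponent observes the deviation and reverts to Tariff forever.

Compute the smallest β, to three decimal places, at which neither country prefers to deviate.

0.523

A deviator earns 14 for 3 periods, then 7 forever; cooperating earns 13 forever. Multiplying the IC by (1−β):
13 ≥ 14(1−β^3) + 7β^3, so 7·β^3 ≥ 1 and β^3 ≥ 1/7.
β ≥ (1/7)^(1/3) ≈ 0.523.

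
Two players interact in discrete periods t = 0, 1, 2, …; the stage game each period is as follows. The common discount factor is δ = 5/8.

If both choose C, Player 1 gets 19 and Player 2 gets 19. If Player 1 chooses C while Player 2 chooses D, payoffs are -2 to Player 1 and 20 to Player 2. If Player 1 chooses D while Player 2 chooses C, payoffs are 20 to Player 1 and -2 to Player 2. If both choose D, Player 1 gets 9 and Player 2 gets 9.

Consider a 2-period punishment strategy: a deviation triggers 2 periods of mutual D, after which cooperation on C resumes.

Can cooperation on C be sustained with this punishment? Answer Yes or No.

IC: δ+…+δ^2 ≥ (20−19)/(19−9) = 1/10.
At δ = 5/8: partial sum = 1.0156 ≥ 0.1000. Cooperation sustainable.

Yes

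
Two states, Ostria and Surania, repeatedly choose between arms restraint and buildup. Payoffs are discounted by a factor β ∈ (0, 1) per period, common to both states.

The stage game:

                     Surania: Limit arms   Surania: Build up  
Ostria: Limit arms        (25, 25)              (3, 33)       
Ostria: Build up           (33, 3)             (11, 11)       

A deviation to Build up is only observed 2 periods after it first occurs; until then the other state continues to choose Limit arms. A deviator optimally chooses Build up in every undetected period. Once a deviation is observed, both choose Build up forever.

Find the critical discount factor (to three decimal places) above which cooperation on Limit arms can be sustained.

0.603

Deviating for the 2 undetected periods gains 33−25 = 8 per period over cooperation, then loses 25−11 = 14 per period forever once punishment starts.
Gain: 8(1 + β + … + β^1); loss: 14·β^2/(1−β).
No profitable deviation ⇔ 8(1−β^2) ≤ 14·β^2, i.e. β^2 ≥ 8/(8+14) = 4/11.
Hence β ≥ (4/11)^(1/2) ≈ 0.603.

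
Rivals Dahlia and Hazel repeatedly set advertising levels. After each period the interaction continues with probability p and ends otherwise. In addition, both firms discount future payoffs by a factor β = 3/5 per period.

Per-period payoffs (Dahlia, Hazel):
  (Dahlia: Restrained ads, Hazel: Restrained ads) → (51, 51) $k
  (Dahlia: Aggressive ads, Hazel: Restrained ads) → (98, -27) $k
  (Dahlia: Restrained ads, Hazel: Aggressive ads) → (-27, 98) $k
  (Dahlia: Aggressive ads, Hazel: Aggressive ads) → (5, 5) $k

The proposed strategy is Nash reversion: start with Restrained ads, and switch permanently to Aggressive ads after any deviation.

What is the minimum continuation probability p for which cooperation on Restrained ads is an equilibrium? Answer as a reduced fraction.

235/279

Expected continuation weight on next period's payoff is β·p = 3/5·p, which plays the role of the discount factor.
Cooperation requires 3/5·p ≥ (98−51)/(98−5) = 47/93, hence p ≥ 235/279.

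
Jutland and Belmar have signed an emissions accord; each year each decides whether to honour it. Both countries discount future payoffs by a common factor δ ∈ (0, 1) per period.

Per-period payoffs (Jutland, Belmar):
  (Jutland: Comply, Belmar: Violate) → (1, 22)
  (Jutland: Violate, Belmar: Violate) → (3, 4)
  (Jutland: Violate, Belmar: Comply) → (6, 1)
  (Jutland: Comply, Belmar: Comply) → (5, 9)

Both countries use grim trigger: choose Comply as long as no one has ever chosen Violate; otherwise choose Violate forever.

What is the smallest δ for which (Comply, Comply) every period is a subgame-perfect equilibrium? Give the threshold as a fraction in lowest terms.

13/18

For Jutland: deviation gain 6−5 = 1, per-period punishment loss 5−3 = 2. IC gives δ ≥ 1/3.
For Belmar: gain 13, loss 5 per period, so δ ≥ 13/18.
The tighter constraint is Belmar's, so cooperation needs δ ≥ 13/18.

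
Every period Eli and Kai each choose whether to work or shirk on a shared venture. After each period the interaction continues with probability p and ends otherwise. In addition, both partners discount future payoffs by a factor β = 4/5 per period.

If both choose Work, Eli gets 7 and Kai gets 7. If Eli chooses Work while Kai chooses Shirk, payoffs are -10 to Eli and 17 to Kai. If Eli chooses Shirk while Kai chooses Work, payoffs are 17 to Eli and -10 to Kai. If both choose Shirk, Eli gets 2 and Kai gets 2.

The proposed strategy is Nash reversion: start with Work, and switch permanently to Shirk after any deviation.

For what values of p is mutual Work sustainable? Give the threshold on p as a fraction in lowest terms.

5/6

With continuation probability p and discount β, the effective per-period discount factor is βp.
Grim-trigger IC: βp ≥ (17−7)/(17−2) = 2/3.
So p ≥ (2/3)/(4/5) = 5/6.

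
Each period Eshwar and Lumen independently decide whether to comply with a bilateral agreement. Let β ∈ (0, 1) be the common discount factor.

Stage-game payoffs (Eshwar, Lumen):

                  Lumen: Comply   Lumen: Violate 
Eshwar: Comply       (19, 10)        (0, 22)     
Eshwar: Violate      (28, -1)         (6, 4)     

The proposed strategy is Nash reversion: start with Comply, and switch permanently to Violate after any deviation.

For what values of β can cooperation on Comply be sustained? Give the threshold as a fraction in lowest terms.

2/3

For Eshwar: deviation gain 28−19 = 9, per-period punishment loss 19−6 = 13. IC gives β ≥ 9/22.
For Lumen: gain 12, loss 6 per period, so β ≥ 12/18 = 2/3.
The tighter constraint is Lumen's, so cooperation needs β ≥ 2/3.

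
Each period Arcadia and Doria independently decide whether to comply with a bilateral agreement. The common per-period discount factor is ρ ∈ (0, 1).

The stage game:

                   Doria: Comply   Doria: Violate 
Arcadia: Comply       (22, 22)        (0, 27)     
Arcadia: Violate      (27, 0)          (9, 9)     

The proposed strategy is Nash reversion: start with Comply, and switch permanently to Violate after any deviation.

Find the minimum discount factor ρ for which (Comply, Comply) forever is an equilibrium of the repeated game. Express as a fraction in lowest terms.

5/18

One-period gain from deviating is 27 − 22 = 5. The loss is 22 − 9 = 13 in every subsequent period, with present value 13·ρ/(1−ρ).
Deviation is unprofitable when 13·ρ/(1−ρ) ≥ 5, i.e. ρ/(1−ρ) ≥ 5/13.
Equivalently ρ ≥ 5/(5+13) = 5/18.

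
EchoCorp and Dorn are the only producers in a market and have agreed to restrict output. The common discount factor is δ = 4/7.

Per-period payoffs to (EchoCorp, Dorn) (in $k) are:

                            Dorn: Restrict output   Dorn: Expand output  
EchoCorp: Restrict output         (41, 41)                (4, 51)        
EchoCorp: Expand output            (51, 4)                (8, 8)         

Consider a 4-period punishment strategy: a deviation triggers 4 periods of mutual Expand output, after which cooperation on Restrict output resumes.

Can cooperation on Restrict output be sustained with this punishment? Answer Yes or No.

Yes

A one-shot deviation gives 51 now, then 8 for 4 periods, then back to 41.
Gain from deviating: (51−41) today; loss: (41−8) in each of the next 4 periods.
No-deviation condition: (41−8)(δ+…+δ^4) ≥ 51−41, i.e. δ+…+δ^4 ≥ 10/33.
At δ = 4/7: δ+…+δ^4 = 1.1912 ≥ 0.3030.
So cooperation is sustainable.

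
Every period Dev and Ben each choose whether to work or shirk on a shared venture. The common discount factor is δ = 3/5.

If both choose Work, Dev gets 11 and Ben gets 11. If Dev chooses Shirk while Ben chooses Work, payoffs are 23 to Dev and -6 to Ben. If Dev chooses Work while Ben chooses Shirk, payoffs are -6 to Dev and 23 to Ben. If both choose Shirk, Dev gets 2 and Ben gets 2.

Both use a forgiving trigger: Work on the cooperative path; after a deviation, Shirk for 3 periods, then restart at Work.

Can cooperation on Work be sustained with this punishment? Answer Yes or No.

Comparing payoff streams over the 4 periods until play realigns: cooperate → 11(1+δ+…+δ^3); deviate → 23 + 2(δ+…+δ^3).
Cooperation is sustained iff (11−2)(δ+…+δ^3) ≥ 23−11.
δ+…+δ^3 = 3/5·(1−(3/5)^3)/(1−3/5) = 1.1760, and (23−11)/(11−2) = 1.3333.
1.1760 < 1.3333, so cooperation is not sustainable.

No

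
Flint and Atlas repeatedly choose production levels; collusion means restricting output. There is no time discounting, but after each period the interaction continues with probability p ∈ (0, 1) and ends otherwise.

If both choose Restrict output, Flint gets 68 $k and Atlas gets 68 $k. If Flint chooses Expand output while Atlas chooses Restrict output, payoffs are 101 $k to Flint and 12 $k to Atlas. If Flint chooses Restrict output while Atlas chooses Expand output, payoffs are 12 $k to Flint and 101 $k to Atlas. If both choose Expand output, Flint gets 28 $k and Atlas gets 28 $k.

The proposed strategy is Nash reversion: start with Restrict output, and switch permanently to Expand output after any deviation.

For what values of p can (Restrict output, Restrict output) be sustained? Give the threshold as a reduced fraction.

With no time discounting, the continuation probability p plays the role of the discount factor.
Grim-trigger IC: 68/(1−p) ≥ 101 + 28p/(1−p) ⇒ p ≥ (101−68)/(101−28) = 33/73.

33/73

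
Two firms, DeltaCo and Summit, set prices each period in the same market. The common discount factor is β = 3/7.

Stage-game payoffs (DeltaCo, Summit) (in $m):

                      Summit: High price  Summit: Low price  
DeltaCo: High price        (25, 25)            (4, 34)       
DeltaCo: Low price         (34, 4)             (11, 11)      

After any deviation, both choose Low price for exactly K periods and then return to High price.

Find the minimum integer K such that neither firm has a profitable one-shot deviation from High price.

No profitable deviation requires (25−11)(β+…+β^K) ≥ 34−25, i.e. β+…+β^K ≥ 9/14 ≈ 0.6429.
With β = 3/7, the partial sums are K=1: 0.4286, K=2: 0.6122, K=3: 0.6910.
K = 3 is the first length at which the sum reaches 0.6429.

3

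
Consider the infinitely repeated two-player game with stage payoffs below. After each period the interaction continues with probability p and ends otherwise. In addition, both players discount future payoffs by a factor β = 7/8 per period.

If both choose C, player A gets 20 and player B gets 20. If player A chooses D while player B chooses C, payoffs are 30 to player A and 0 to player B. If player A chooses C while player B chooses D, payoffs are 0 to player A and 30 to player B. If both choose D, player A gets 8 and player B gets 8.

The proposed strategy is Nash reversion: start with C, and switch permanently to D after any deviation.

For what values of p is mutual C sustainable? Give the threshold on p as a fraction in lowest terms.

Expected continuation weight on next period's payoff is β·p = 7/8·p, which plays the role of the discount factor.
Cooperation requires 7/8·p ≥ (30−20)/(30−8) = 5/11, hence p ≥ 40/77.

40/77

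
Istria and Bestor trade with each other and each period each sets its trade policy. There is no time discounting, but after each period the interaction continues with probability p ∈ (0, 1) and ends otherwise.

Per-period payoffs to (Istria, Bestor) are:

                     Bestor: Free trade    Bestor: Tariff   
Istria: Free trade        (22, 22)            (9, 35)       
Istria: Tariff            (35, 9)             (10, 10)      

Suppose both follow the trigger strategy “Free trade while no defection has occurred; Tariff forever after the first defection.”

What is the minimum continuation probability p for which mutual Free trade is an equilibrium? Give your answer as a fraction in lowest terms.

Expected cooperation value is 22 + p·22 + p²·22 + … = 22/(1−p); deviation gives 35 + p·10/(1−p).
22 ≥ 35(1−p) + 10p ⇒ 25p ≥ 13 ⇒ p ≥ 13/25.

13/25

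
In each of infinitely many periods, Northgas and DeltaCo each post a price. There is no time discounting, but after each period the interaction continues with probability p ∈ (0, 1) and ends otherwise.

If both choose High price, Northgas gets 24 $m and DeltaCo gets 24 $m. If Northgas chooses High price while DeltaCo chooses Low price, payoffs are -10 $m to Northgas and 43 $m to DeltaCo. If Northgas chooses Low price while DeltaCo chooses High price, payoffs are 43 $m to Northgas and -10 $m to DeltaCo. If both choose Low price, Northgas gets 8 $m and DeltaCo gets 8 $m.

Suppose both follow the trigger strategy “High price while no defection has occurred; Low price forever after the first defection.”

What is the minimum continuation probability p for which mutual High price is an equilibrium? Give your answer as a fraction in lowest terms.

19/35

With no time discounting, the continuation probability p plays the role of the discount factor.
Grim-trigger IC: 24/(1−p) ≥ 43 + 8p/(1−p) ⇒ p ≥ (43−24)/(43−8) = 19/35.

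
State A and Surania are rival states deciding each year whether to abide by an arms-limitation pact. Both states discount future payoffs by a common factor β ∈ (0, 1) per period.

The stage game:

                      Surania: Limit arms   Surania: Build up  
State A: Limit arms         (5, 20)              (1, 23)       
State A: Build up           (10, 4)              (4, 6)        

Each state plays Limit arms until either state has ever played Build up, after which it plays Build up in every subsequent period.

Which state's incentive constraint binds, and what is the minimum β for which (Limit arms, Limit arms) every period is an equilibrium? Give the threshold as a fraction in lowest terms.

State A's threshold: (10−5)/(10−4) = 5/6.
Surania's threshold: (23−20)/(23−6) = 3/17.
5/6 > 3/17, so State A binds and β* = 5/6.

State A; β ≥ 5/6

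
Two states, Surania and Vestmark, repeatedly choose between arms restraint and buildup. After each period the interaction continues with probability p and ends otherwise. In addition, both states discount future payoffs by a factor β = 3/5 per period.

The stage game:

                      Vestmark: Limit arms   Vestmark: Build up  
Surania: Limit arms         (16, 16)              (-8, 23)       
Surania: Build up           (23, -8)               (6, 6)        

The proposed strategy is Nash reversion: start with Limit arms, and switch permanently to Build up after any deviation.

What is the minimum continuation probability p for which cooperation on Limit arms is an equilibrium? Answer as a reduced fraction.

35/51

With continuation probability p and discount β, the effective per-period discount factor is βp.
Grim-trigger IC: βp ≥ (23−16)/(23−6) = 7/17.
So p ≥ (7/17)/(3/5) = 35/51.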